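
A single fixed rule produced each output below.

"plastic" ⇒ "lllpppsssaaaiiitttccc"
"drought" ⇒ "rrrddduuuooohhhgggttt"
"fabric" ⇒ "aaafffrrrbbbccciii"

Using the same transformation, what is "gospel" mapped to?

ooogggpppsssllleee

What's happening: swap each adjacent pair of characters (1↔2, 3↔4, ...), then repeat every character 3 times.
Applying that to "gospel" gives "ooogggpppsssllleee".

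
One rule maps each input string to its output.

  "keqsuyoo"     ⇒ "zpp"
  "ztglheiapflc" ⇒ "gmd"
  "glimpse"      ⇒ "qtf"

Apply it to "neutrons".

In each case the input is transformed by: shift every letter 1 place forward in the alphabet (wrapping around), then keep only the last 3 characters.
Working it through for "neutrons": intermediate "ofvuspot", final "pot".

pot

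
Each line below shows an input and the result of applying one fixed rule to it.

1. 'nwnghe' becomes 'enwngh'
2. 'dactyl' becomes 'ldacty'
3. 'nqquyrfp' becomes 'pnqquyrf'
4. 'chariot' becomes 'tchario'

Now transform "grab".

Rule — move the last character to the front.
For "grab" the result is "bgra".

bgra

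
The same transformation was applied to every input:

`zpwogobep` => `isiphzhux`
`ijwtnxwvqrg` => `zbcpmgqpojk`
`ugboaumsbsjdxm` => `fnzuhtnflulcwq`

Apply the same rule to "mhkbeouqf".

yfaduxhnj

The pattern: shift every letter 7 places backward in the alphabet (wrapping around), then move the last character to the front.
Working it through for "mhkbeouqf": intermediate "faduxhnjy", final "yfaduxhnj".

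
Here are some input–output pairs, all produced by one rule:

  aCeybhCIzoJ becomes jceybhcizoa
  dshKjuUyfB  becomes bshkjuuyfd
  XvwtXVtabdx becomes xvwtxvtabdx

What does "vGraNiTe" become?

Looking at the pairs, the operation is to swap the first and last characters, then convert every letter to lowercase.
On "vGraNiTe": the first step gives "eGraNiTv", and the second then gives "egranitv".

egranitv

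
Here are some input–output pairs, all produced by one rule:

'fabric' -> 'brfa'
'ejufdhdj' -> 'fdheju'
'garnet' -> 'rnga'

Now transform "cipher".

phci

Each output is the input with this applied: delete the last 2 characters, then swap the front and back halves of the string.
"cipher" → "ciph" → "phci".
(Check on "ejufdhdj": → "ejufdh" → "fdheju" ✓)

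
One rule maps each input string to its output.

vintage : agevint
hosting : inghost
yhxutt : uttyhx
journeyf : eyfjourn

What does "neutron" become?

Each output is the input with this applied: move the last 3 characters to the front (rotate right by 3).
Doing the same to "neutron": "ronneut".

ronneut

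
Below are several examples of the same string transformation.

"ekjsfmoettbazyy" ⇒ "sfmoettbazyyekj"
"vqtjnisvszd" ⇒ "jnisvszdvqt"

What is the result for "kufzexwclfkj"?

Looking at the pairs, the operation is to move the first 3 characters to the end (rotate left by 3).
On "kufzexwclfkj" that produces "zexwclfkjkuf".

zexwclfkjkuf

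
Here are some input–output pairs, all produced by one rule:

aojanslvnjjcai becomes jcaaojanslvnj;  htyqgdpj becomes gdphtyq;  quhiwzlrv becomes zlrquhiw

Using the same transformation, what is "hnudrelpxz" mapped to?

Each output is the input with this applied: delete the last character, then move the last 3 characters to the front (rotate right by 3).
"hnudrelpxz" → "hnudrelpx" → "lpxhnudre".

lpxhnudre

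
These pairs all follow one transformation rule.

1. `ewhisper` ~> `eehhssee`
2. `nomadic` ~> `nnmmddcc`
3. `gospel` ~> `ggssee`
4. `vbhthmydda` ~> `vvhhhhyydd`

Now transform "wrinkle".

wwiikkee

Each output is the input with this applied: keep every other character starting from the first (positions 1st, 3rd, 5th, ...), then double every character.
On "wrinkle": the first step gives "wike", and the second then gives "wwiikkee".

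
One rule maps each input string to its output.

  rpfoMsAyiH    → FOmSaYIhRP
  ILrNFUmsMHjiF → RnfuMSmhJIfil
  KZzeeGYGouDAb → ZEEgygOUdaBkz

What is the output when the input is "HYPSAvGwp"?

psaVgWPhy

The transformation: flip the case of every letter, then move the first 2 characters to the end (rotate left by 2).
For "HYPSAvGwp", step one produces "hypsaVgWP"; step two turns that into "psaVgWPhy".
(Check on "rpfoMsAyiH": → "RPFOmSaYIh" → "FOmSaYIhRP" ✓)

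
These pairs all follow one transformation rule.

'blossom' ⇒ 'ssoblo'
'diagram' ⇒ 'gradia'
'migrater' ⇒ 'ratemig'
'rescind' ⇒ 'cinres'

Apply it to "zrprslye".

The pattern: delete the last character, then move the first 3 characters to the end (rotate left by 3).
On "zrprslye": the first step gives "zrprsly", and the second then gives "rslyzrp".
(Check on "blossom": → "blosso" → "ssoblo" ✓)

rslyzrp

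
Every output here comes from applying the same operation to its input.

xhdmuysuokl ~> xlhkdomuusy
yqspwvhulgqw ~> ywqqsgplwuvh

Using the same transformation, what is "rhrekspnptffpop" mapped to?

Each output is the input with this applied: take characters alternately from the front and the back (1st, last, 2nd, 2nd-last, ...).
Doing the same to "rhrekspnptffpop": "rphorpefkfstppn".

rphorpefkfstppn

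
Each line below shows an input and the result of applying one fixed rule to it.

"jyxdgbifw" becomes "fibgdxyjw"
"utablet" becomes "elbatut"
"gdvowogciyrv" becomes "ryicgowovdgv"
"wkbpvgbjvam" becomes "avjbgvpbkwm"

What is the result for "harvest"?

sevraht

Rule — move the last character to the front, then reverse the string.
For "harvest", step one produces "tharves"; step two turns that into "sevraht".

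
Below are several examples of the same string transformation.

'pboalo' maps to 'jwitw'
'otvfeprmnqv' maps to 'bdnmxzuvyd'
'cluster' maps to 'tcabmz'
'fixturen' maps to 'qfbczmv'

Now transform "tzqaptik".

hyixbqs

The transformation: delete the first character, then shift every letter 8 places forward in the alphabet (wrapping around).
On "tzqaptik" that produces "hyixbqs".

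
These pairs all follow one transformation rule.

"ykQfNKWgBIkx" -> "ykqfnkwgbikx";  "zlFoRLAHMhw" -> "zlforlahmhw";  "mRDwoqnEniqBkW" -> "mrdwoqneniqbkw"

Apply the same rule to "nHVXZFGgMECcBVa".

The pattern: convert every letter to lowercase.
"nHVXZFGgMECcBVa" → "nhvxzfggmeccbva".

nhvxzfggmeccbva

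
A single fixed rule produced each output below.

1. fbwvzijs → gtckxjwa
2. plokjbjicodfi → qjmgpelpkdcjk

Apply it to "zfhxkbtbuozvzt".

augaiwyalpcvuc

Looking at the pairs, the operation is to take characters alternately from the front and the back (1st, last, 2nd, 2nd-last, ...), then shift every letter 1 place forward in the alphabet (wrapping around).
"zfhxkbtbuozvzt" → "ztfzhvxzkobutb" → "augaiwyalpcvuc".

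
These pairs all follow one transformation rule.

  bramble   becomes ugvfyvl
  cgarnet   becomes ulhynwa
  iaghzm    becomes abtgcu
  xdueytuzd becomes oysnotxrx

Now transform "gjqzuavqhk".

ktoupkbead

In each case the input is transformed by: shift every letter 6 places backward in the alphabet (wrapping around), then move the first 2 characters to the end (rotate left by 2).
"gjqzuavqhk" → "adktoupkbe" → "ktoupkbead".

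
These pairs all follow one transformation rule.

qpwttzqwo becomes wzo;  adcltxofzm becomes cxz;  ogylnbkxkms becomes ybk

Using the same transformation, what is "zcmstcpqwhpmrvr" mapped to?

The pattern: keep one character in every 3, starting at position 3 (positions 3rd, 6th, 9th, ...).
"zcmstcpqwhpmrvr" → "mcwmr".

mcwmr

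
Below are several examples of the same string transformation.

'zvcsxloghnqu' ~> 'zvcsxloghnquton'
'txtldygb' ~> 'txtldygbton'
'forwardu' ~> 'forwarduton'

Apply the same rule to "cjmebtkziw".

Rule — append "ton".
"cjmebtkziw" → "cjmebtkziwton".

cjmebtkziwton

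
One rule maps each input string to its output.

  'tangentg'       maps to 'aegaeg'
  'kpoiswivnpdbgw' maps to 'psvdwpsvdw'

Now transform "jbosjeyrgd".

Rule — keep one character in every 3, starting at position 2 (positions 2nd, 5th, 8th, ...), then write the whole string twice.
Doing the same to "jbosjeyrgd": "bjrbjr".

bjrbjr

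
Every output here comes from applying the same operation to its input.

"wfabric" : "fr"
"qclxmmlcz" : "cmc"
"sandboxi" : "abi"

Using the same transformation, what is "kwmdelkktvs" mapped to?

Rule — keep one character in every 3, starting at position 2 (positions 2nd, 5th, 8th, ...).
Applying that to "kwmdelkktvs" gives "weks".

weks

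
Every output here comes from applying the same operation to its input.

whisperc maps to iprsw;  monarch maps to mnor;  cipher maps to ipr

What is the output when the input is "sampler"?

The transformation: sort the characters into alphabetical order, then delete the first 3 characters.
Working it through for "sampler": intermediate "aelmprs", final "mprs".

mprs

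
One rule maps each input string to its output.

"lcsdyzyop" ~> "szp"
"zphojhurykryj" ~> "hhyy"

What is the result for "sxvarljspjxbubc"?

vlpbc

In each case the input is transformed by: keep one character in every 3, starting at position 3 (positions 3rd, 6th, 9th, ...).
"sxvarljspjxbubc" → "vlpbc".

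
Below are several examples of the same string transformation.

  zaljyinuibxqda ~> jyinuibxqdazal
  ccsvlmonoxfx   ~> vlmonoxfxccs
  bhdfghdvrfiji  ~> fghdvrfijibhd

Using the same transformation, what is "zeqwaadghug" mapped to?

waadghugzeq

In each case the input is transformed by: move the first 3 characters to the end (rotate left by 3).
Doing the same to "zeqwaadghug": "waadghugzeq".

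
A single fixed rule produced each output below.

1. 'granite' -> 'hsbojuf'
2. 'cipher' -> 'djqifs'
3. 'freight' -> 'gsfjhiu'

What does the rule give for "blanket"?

Each output is the input with this applied: shift every letter 1 place forward in the alphabet (wrapping around).
Applying that to "blanket" gives "cmbolfu".

cmbolfu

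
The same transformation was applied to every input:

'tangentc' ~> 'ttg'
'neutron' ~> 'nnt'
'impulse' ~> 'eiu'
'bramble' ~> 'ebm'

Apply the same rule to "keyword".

What's happening: keep one character in every 3, starting at position 1 (positions 1st, 4th, 7th, ...), then move the last character to the front.
"keyword" → "kwd" → "dkw".

dkw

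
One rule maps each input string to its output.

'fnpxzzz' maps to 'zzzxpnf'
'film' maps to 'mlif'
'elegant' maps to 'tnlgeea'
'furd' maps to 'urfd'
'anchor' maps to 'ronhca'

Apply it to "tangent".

In each case the input is transformed by: sort the characters into reverse alphabetical order.
So "tangent" becomes "ttnngea".

ttnngea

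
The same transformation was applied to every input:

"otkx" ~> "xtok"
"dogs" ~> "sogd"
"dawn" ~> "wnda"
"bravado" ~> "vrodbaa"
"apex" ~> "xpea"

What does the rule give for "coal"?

olca

The transformation: sort the characters into reverse alphabetical order.
For "coal" the result is "olca".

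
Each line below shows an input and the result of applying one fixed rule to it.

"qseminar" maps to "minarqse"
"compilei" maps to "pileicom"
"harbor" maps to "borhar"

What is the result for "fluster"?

sterflu

In each case the input is transformed by: move the first 3 characters to the end (rotate left by 3).
On "fluster" that produces "sterflu".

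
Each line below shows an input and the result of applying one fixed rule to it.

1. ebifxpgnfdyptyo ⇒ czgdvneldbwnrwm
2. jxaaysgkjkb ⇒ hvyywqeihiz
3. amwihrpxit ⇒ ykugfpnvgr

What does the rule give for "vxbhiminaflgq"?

tvzfgkglydjeo

Rule — shift every letter 2 places backward in the alphabet (wrapping around).
Doing the same to "vxbhiminaflgq": "tvzfgkglydjeo".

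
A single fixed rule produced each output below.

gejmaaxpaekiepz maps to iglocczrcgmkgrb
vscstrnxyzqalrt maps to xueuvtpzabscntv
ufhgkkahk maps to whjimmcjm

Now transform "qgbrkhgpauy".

sidtmjircwa

The rule is to shift every letter 2 places forward in the alphabet (wrapping around).
"qgbrkhgpauy" → "sidtmjircwa".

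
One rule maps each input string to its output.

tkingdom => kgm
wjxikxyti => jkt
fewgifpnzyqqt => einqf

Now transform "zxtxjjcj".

xjj

The pattern: move the first character to the end, then keep one character in every 3, starting at position 1 (positions 1st, 4th, 7th, ...).
"zxtxjjcj" → "xtxjjcjz" → "xjj".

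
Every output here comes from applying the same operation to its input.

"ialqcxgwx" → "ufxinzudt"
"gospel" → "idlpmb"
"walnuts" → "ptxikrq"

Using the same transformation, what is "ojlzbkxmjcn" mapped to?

klgiwyhujgz

Rule — shift every letter 3 places backward in the alphabet (wrapping around), then move the last character to the front.
Working it through for "ojlzbkxmjcn": intermediate "lgiwyhujgzk", final "klgiwyhujgz".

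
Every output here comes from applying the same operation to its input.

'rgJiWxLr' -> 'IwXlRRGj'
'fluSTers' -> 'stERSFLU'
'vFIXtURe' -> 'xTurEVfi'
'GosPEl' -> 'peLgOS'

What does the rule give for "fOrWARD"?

wardFoR

What's happening: move the first 3 characters to the end (rotate left by 3), then flip the case of every letter.
On "fOrWARD" that produces "wardFoR".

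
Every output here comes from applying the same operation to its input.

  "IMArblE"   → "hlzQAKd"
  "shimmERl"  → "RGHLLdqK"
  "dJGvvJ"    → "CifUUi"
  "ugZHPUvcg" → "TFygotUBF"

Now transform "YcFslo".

xBeRKN

The pattern: flip the case of every letter, then shift every letter 1 place backward in the alphabet (wrapping around).
Applying both steps to "YcFslo": "yCfSLO", then "xBeRKN".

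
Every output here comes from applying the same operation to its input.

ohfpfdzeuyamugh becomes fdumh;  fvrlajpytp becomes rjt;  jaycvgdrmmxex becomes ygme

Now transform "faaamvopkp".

avk

What's happening: keep one character in every 3, starting at position 3 (positions 3rd, 6th, 9th, ...).
Applying that to "faaamvopkp" gives "avk".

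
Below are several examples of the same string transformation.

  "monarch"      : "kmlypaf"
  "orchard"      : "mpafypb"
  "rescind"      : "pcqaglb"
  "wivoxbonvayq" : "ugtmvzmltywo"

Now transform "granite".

epylgrc

The rule is to shift every letter 2 places backward in the alphabet (wrapping around).
Doing the same to "granite": "epylgrc".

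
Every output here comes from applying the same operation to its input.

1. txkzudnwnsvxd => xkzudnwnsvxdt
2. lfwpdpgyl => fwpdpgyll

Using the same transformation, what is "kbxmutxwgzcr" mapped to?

In each case the input is transformed by: move the first character to the end.
On "kbxmutxwgzcr" that produces "bxmutxwgzcrk".

bxmutxwgzcrk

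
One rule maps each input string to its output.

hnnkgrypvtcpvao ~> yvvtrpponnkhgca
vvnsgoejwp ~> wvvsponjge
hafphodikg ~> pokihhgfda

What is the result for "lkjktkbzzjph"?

zztplkkkjjhb

In each case the input is transformed by: sort the characters into reverse alphabetical order.
So "lkjktkbzzjph" becomes "zztplkkkjjhb".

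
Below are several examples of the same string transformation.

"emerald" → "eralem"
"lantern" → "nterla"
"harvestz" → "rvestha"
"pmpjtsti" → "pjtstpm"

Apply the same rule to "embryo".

bryem

The rule is to delete the last character, then move the first 2 characters to the end (rotate left by 2).
Starting from "embryo": after the first operation, "embry"; after the second, "bryem".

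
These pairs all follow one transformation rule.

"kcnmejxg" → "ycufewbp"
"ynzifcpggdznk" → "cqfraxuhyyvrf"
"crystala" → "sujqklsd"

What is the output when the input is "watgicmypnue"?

Rule — shift every letter 8 places backward in the alphabet (wrapping around), then move the last character to the front.
Doing the same to "watgicmypnue": "woslyaueqhfm".

woslyaueqhfm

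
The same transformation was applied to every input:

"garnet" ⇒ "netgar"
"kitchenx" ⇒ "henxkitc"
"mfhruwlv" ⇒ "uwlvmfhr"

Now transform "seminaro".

narosemi

The rule is to swap the front and back halves of the string.
On "seminaro" that produces "narosemi".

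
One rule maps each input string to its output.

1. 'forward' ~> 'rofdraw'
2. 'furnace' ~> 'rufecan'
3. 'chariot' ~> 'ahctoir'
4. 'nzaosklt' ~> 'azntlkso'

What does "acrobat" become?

Each output is the input with this applied: reverse the string, then move the last 3 characters to the front (rotate right by 3).
Working it through for "acrobat": intermediate "taborca", final "rcatabo".
(Check on "nzaosklt": → "tlksoazn" → "azntlkso" ✓)

rcatabo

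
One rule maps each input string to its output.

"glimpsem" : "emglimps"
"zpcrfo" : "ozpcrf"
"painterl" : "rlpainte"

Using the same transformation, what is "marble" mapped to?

emarbl

Rule — move the first 2 characters to the end (rotate left by 2), then swap the front and back halves of the string.
"marble" → "rblema" → "emarbl".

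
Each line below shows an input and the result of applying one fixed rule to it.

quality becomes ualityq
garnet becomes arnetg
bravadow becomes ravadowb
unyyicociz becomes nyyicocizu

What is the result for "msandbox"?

sandboxm

The transformation: move the first character to the end.
Doing the same to "msandbox": "sandboxm".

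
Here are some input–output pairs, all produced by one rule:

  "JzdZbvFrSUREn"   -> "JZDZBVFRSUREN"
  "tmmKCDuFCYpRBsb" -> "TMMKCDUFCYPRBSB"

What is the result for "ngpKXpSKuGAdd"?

NGPKXPSKUGADD

What's happening: convert every letter to uppercase.
Doing the same to "ngpKXpSKuGAdd": "NGPKXPSKUGADD".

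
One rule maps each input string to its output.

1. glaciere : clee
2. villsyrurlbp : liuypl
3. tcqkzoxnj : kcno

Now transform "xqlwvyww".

wqwy

The pattern: keep every other character starting from the second (positions 2nd, 4th, 6th, ...), then swap each adjacent pair of characters (1↔2, 3↔4, ...).
Starting from "xqlwvyww": after the first operation, "qwyw"; after the second, "wqwy".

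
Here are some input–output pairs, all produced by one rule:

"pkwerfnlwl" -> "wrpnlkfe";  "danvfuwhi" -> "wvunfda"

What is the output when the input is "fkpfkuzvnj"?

Each output is the input with this applied: delete the last 2 characters, then sort the characters into reverse alphabetical order.
Applying that to "fkpfkuzvnj" gives "zvupkkff".

zvupkkff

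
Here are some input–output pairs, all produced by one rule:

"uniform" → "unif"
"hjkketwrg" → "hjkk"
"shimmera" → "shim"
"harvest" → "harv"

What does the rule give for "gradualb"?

Each output is the input with this applied: keep only the first 4 characters.
Applying that to "gradualb" gives "grad".

grad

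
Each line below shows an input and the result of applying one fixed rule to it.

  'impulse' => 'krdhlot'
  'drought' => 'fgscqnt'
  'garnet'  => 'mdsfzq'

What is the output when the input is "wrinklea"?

Rule — move the last 3 characters to the front (rotate right by 3), then shift every letter 1 place backward in the alphabet (wrapping around).
Starting from "wrinklea": after the first operation, "leawrink"; after the second, "kdzvqhmj".

kdzvqhmj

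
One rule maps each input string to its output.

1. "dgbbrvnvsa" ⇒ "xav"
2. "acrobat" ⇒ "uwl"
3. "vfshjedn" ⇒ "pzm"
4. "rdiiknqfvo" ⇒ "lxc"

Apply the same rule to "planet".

jfu

The pattern: shift every letter 6 places backward in the alphabet (wrapping around), then keep only the first 3 characters.
Working it through for "planet": intermediate "jfuhyn", final "jfu".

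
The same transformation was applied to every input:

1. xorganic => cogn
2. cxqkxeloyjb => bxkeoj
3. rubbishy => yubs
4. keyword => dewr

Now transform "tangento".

oagn

The transformation: move the last character to the front, then keep every other character starting from the first (positions 1st, 3rd, 5th, ...).
"tangento" → "otangent" → "oagn".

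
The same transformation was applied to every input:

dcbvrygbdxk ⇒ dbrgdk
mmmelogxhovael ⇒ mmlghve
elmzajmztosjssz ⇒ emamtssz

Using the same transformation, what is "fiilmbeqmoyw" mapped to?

Rule — keep every other character starting from the first (positions 1st, 3rd, 5th, ...).
"fiilmbeqmoyw" → "fimemy".

fimemy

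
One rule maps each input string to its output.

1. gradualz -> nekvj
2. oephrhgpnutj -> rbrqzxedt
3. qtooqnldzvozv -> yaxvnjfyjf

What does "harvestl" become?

focdv

The rule is to shift every letter 10 places forward in the alphabet (wrapping around), then delete the first 3 characters.
Working it through for "harvestl": intermediate "rkbfocdv", final "focdv".
(Check on "gradualz": → "qbknekvj" → "nekvj" ✓)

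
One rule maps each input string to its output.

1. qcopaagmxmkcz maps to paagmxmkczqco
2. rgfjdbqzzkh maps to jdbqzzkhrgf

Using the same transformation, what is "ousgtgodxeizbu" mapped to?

In each case the input is transformed by: move the first 3 characters to the end (rotate left by 3).
On "ousgtgodxeizbu" that produces "gtgodxeizbuous".

gtgodxeizbuous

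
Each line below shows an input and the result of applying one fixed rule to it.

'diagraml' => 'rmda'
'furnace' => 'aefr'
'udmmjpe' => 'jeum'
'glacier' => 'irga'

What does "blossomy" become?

smbo

In each case the input is transformed by: keep every other character starting from the first (positions 1st, 3rd, 5th, ...), then move the last 2 characters to the front (rotate right by 2).
For "blossomy", step one produces "bosm"; step two turns that into "smbo".
(Check on "glacier": → "gair" → "irga" ✓)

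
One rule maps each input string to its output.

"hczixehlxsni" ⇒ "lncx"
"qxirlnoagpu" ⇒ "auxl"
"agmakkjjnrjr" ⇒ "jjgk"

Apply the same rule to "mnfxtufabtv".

avnt

Looking at the pairs, the operation is to keep one character in every 3, starting at position 2 (positions 2nd, 5th, 8th, ...), then move the last 2 characters to the front (rotate right by 2).
On "mnfxtufabtv": the first step gives "ntav", and the second then gives "avnt".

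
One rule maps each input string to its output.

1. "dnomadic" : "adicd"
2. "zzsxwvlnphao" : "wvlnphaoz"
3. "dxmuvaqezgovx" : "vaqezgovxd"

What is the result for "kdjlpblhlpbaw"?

The transformation: move the first character to the end, then delete the first 3 characters.
"kdjlpblhlpbaw" → "djlpblhlpbawk" → "pblhlpbawk".
(Check on "dxmuvaqezgovx": → "xmuvaqezgovxd" → "vaqezgovxd" ✓)

pblhlpbawk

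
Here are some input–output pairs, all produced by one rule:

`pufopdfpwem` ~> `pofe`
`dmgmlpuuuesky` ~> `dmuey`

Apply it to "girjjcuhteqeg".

What's happening: keep one character in every 3, starting at position 1 (positions 1st, 4th, 7th, ...).
For "girjjcuhteqeg" the result is "gjueg".

gjueg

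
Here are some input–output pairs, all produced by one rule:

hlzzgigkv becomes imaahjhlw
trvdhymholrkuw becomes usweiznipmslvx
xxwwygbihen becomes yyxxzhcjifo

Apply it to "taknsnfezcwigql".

The transformation: shift every letter 1 place forward in the alphabet (wrapping around).
Doing the same to "taknsnfezcwigql": "ublotogfadxjhrm".

ublotogfadxjhrm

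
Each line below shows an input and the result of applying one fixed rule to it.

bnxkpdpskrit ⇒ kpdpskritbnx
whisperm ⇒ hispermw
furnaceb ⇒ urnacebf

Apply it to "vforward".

forwardv

The rule is to swap the front and back halves of the string, then move the last 3 characters to the front (rotate right by 3).
For "vforward" the result is "forwardv".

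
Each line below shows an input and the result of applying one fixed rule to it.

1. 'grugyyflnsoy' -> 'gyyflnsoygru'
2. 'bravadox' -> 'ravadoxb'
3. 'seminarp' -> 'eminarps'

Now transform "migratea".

Looking at the pairs, the operation is to move the last 3 characters to the front (rotate right by 3), then swap the front and back halves of the string.
"migratea" → "teamigra" → "igrateam".

igrateam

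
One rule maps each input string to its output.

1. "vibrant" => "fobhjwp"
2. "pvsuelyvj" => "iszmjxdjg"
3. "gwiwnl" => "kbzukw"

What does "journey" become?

fbsmxci

Rule — shift every letter 12 places backward in the alphabet (wrapping around), then move the first 3 characters to the end (rotate left by 3).
Working it through for "journey": intermediate "xcifbsm", final "fbsmxci".
(Check on "pvsuelyvj": → "djgiszmjx" → "iszmjxdjg" ✓)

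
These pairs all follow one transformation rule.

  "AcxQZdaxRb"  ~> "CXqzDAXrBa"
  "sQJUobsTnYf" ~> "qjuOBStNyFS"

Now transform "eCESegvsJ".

The rule is to move the first character to the end, then flip the case of every letter.
For "eCESegvsJ" the result is "cesEGVSjE".

cesEGVSjE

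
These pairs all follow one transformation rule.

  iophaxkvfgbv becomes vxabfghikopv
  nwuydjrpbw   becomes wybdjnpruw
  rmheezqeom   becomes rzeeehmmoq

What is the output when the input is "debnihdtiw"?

Each output is the input with this applied: sort the characters into alphabetical order, then move the last 2 characters to the front (rotate right by 2).
Applying both steps to "debnihdtiw": "bddehiintw", then "twbddehiin".

twbddehiin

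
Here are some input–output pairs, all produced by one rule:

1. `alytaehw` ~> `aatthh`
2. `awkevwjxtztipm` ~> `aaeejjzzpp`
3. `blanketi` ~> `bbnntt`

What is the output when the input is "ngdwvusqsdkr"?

What's happening: keep one character in every 3, starting at position 1 (positions 1st, 4th, 7th, ...), then double every character.
Applying that to "ngdwvusqsdkr" gives "nnwwssdd".
(Check on "blanketi": → "bnt" → "bbnntt" ✓)

nnwwssdd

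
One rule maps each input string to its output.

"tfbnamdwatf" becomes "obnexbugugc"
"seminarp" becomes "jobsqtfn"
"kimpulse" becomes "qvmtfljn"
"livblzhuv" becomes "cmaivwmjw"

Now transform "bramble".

The transformation: shift every letter 1 place forward in the alphabet (wrapping around), then move the first 3 characters to the end (rotate left by 3).
"bramble" → "csbncmf" → "ncmfcsb".

ncmfcsb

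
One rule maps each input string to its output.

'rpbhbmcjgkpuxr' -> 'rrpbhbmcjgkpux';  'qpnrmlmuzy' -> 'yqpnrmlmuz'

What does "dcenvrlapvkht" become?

What's happening: move the last character to the front.
Applying that to "dcenvrlapvkht" gives "tdcenvrlapvkh".

tdcenvrlapvkh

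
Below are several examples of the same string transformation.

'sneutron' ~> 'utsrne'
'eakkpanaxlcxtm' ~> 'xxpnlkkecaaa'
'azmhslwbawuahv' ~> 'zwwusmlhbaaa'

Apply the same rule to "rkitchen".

Each output is the input with this applied: delete the last 2 characters, then sort the characters into reverse alphabetical order.
For "rkitchen" the result is "trkihc".

trkihc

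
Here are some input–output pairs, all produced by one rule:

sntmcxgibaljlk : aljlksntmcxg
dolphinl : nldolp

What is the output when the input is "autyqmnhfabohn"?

Each output is the input with this applied: swap the front and back halves of the string, then delete the first 2 characters.
Applying both steps to "autyqmnhfabohn": "hfabohnautyqmn", then "abohnautyqmn".

abohnautyqmn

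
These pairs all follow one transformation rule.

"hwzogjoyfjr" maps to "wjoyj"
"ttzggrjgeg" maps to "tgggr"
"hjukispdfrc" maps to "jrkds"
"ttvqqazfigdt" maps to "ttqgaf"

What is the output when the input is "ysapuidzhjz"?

Each output is the input with this applied: keep every other character starting from the second (positions 2nd, 4th, 6th, ...), then take characters alternately from the front and the back (1st, last, 2nd, 2nd-last, ...).
Working it through for "ysapuidzhjz": intermediate "spizj", final "sjpzi".

sjpzi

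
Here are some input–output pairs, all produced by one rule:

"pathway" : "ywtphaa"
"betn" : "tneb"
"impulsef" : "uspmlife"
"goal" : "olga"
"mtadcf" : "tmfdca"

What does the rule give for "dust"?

Rule — sort the characters into reverse alphabetical order.
For "dust" the result is "utsd".

utsd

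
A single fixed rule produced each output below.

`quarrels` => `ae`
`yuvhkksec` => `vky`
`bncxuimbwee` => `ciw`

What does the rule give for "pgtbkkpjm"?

Each output is the input with this applied: swap the first and last characters, then keep one character in every 3, starting at position 3 (positions 3rd, 6th, 9th, ...).
Working it through for "pgtbkkpjm": intermediate "mgtbkkpjp", final "tkp".

tkp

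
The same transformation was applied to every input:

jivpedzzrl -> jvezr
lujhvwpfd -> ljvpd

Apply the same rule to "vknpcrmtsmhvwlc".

vncmshwc

What's happening: keep every other character starting from the first (positions 1st, 3rd, 5th, ...).
Applying that to "vknpcrmtsmhvwlc" gives "vncmshwc".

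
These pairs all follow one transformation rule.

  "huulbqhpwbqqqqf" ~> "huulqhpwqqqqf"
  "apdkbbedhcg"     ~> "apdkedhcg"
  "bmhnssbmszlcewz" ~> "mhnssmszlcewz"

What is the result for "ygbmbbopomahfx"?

In each case the input is transformed by: remove every "b".
So "ygbmbbopomahfx" becomes "ygmopomahfx".

ygmopomahfx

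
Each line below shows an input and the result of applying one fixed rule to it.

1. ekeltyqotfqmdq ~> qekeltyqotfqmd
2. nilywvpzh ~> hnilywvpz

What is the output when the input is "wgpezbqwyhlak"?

kwgpezbqwyhla

Rule — move the last character to the front.
Doing the same to "wgpezbqwyhlak": "kwgpezbqwyhla".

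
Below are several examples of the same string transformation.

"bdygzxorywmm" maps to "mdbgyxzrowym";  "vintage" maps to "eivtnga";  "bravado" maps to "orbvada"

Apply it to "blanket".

tlbnaek

Looking at the pairs, the operation is to swap each adjacent pair of characters (1↔2, 3↔4, ...), then move the last character to the front.
Starting from "blanket": after the first operation, "lbnaekt"; after the second, "tlbnaek".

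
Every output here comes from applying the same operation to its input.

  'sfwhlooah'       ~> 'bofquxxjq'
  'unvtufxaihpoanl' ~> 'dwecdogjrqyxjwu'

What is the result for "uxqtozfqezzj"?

dgzcxiozniis

What's happening: shift every letter 9 places forward in the alphabet (wrapping around).
So "uxqtozfqezzj" becomes "dgzcxiozniis".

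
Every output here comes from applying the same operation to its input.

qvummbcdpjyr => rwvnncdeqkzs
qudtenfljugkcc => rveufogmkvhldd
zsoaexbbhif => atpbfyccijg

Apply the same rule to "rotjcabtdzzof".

What's happening: shift every letter 1 place forward in the alphabet (wrapping around).
On "rotjcabtdzzof" that produces "spukdbcueaapg".

spukdbcueaapg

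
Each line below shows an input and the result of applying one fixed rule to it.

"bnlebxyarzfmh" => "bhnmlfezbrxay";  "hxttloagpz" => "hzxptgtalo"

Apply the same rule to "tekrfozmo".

toemkzrof

Looking at the pairs, the operation is to take characters alternately from the front and the back (1st, last, 2nd, 2nd-last, ...).
"tekrfozmo" → "toemkzrof".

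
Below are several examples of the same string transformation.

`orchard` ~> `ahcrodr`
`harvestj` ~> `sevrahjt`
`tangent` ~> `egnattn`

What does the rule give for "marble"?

bramel

The transformation: move the last 2 characters to the front (rotate right by 2), then reverse the string.
Working it through for "marble": intermediate "lemarb", final "bramel".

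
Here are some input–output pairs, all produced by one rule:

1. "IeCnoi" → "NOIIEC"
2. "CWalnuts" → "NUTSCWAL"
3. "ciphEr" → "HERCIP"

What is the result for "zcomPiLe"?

PILEZCOM

The pattern: swap the front and back halves of the string, then convert every letter to uppercase.
Applying both steps to "zcomPiLe": "PiLezcom", then "PILEZCOM".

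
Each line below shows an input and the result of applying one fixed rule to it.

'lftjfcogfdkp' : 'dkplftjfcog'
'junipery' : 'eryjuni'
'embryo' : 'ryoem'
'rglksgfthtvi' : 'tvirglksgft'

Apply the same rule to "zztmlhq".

lhqzzt

What's happening: move the last 3 characters to the front (rotate right by 3), then delete the last character.
Doing the same to "zztmlhq": "lhqzzt".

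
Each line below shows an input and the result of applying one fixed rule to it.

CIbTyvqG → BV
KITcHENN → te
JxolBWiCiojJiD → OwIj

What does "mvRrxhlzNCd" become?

Rule — flip the case of every letter, then keep one character in every 3, starting at position 3 (positions 3rd, 6th, 9th, ...).
On "mvRrxhlzNCd" that produces "rHn".
(Check on "KITcHENN": → "kitChenn" → "te" ✓)

rHn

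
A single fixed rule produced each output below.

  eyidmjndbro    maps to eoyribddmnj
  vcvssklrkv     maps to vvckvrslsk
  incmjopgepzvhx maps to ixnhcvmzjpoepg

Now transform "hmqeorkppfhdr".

hrmdqhefoprpk

In each case the input is transformed by: take characters alternately from the front and the back (1st, last, 2nd, 2nd-last, ...).
Doing the same to "hmqeorkppfhdr": "hrmdqhefoprpk".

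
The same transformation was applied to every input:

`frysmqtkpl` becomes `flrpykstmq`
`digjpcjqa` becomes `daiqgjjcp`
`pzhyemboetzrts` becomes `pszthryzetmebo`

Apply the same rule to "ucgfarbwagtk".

Rule — take characters alternately from the front and the back (1st, last, 2nd, 2nd-last, ...).
Applying that to "ucgfarbwagtk" gives "ukctggfaawrb".

ukctggfaawrb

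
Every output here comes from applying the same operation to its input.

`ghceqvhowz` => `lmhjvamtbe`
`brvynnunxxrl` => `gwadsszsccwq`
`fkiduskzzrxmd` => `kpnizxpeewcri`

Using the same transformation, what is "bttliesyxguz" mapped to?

gyyqnjxdclze

The transformation: shift every letter 5 places forward in the alphabet (wrapping around).
"bttliesyxguz" → "gyyqnjxdclze".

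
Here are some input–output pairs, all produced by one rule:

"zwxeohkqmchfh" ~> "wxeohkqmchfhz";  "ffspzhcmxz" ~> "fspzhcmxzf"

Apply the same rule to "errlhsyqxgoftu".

rrlhsyqxgoftue

Rule — move the first character to the end.
Applying that to "errlhsyqxgoftu" gives "rrlhsyqxgoftue".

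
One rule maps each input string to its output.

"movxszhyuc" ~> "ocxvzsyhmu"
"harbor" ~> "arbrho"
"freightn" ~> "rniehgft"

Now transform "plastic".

Each output is the input with this applied: swap the first and last characters, then swap each adjacent pair of characters (1↔2, 3↔4, ...).
On "plastic": the first step gives "clastip", and the second then gives "lcsaitp".

lcsaitp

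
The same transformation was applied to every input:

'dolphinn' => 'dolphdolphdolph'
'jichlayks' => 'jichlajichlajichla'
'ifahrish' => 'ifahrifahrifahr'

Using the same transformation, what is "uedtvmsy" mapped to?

uedtvuedtvuedtv

In each case the input is transformed by: delete the last 3 characters, then write the whole string 3 times in a row.
Working it through for "uedtvmsy": intermediate "uedtv", final "uedtvuedtvuedtv".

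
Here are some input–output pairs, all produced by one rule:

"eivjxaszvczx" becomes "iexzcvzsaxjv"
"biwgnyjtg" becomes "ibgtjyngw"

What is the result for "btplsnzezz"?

tbzzeznslp

Each output is the input with this applied: move the first 2 characters to the end (rotate left by 2), then reverse the string.
For "btplsnzezz", step one produces "plsnzezzbt"; step two turns that into "tbzzeznslp".
(Check on "biwgnyjtg": → "wgnyjtgbi" → "ibgtjyngw" ✓)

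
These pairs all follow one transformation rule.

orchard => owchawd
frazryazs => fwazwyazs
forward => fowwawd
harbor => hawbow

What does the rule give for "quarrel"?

quawwel

In each case the input is transformed by: replace every "r" with "w".
So "quarrel" becomes "quawwel".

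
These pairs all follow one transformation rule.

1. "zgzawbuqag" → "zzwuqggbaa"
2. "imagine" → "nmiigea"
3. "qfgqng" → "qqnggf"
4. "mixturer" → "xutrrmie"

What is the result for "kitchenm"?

Rule — sort the characters into reverse alphabetical order.
Applying that to "kitchenm" gives "tnmkihec".

tnmkihec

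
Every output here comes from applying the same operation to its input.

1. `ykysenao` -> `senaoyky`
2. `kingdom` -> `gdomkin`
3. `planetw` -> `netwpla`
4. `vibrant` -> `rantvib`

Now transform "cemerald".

What's happening: move the first 3 characters to the end (rotate left by 3).
So "cemerald" becomes "eraldcem".

eraldcem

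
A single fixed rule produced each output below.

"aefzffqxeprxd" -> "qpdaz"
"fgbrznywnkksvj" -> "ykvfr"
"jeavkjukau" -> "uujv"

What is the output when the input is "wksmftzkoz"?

zzwm

The pattern: keep one character in every 3, starting at position 1 (positions 1st, 4th, 7th, ...), then move the first 2 characters to the end (rotate left by 2).
Applying both steps to "wksmftzkoz": "wmzz", then "zzwm".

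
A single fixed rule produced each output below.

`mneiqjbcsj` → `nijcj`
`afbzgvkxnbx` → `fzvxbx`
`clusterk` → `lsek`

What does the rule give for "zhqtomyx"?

htmx

What's happening: swap each adjacent pair of characters (1↔2, 3↔4, ...), then keep every other character starting from the first (positions 1st, 3rd, 5th, ...).
For "zhqtomyx", step one produces "hztqmoxy"; step two turns that into "htmx".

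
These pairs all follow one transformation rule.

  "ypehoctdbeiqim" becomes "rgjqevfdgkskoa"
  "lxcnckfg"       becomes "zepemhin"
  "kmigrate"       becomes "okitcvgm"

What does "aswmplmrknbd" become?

uyornotmpdfc

The pattern: move the first character to the end, then shift every letter 2 places forward in the alphabet (wrapping around).
On "aswmplmrknbd": the first step gives "swmplmrknbda", and the second then gives "uyornotmpdfc".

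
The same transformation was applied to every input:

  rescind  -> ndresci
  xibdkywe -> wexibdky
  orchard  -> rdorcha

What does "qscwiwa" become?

What's happening: move the last 2 characters to the front (rotate right by 2).
"qscwiwa" → "waqscwi".

waqscwi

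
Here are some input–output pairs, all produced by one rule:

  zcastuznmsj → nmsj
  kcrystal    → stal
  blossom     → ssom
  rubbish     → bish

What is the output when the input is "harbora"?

bora

The pattern: keep only the last 4 characters.
On "harbora" that produces "bora".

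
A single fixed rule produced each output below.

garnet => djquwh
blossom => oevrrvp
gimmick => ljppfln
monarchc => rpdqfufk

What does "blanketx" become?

Rule — shift every letter 3 places forward in the alphabet (wrapping around), then swap each adjacent pair of characters (1↔2, 3↔4, ...).
On "blanketx" that produces "oeqdhnaw".

oeqdhnaw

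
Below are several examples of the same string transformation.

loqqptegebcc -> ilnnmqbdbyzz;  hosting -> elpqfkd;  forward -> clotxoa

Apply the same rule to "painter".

Rule — shift every letter 3 places backward in the alphabet (wrapping around).
Doing the same to "painter": "mxfkqbo".

mxfkqbo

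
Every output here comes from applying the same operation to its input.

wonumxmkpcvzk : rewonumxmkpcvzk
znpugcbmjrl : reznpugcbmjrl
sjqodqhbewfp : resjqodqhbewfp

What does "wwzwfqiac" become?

rewwzwfqiac

The transformation: prepend "re".
For "wwzwfqiac" the result is "rewwzwfqiac".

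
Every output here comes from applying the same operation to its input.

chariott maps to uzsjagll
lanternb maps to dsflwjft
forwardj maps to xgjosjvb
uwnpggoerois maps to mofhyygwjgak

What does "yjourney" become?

qbgmjfwq

In each case the input is transformed by: shift every letter 8 places backward in the alphabet (wrapping around).
For "yjourney" the result is "qbgmjfwq".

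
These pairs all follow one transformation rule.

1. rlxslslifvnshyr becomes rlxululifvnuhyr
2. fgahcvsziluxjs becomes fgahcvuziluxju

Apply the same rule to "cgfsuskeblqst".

cgfuuukeblqut

The pattern: replace every "s" with "u".
For "cgfsuskeblqst" the result is "cgfuuukeblqut".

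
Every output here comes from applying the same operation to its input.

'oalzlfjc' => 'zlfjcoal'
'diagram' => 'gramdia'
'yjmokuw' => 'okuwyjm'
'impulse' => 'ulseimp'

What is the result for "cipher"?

hercip

The pattern: move the first 3 characters to the end (rotate left by 3).
"cipher" → "hercip".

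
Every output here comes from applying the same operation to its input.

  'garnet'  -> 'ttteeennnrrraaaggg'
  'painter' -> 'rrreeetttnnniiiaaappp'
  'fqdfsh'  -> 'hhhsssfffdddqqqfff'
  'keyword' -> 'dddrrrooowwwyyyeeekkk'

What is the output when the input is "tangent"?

tttnnneeegggnnnaaattt

The rule is to reverse the string, then repeat every character 3 times.
Starting from "tangent": after the first operation, "tnegnat"; after the second, "tttnnneeegggnnnaaattt".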